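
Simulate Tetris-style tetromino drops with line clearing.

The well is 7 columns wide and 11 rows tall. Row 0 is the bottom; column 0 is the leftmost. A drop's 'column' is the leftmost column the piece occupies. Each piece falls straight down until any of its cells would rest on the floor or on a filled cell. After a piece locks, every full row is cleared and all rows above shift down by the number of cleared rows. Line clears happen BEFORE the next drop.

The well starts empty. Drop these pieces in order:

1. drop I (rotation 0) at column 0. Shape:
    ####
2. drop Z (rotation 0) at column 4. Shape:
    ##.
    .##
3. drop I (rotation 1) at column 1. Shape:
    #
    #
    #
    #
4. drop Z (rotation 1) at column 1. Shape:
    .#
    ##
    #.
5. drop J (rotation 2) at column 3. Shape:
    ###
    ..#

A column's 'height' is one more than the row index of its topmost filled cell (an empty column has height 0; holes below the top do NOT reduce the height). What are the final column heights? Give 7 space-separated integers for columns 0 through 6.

Answer: 1 7 8 4 4 4 1

Derivation:
Drop 1: I rot0 at col 0 lands with bottom-row=0; cleared 0 line(s) (total 0); column heights now [1 1 1 1 0 0 0], max=1
Drop 2: Z rot0 at col 4 lands with bottom-row=0; cleared 0 line(s) (total 0); column heights now [1 1 1 1 2 2 1], max=2
Drop 3: I rot1 at col 1 lands with bottom-row=1; cleared 0 line(s) (total 0); column heights now [1 5 1 1 2 2 1], max=5
Drop 4: Z rot1 at col 1 lands with bottom-row=5; cleared 0 line(s) (total 0); column heights now [1 7 8 1 2 2 1], max=8
Drop 5: J rot2 at col 3 lands with bottom-row=2; cleared 0 line(s) (total 0); column heights now [1 7 8 4 4 4 1], max=8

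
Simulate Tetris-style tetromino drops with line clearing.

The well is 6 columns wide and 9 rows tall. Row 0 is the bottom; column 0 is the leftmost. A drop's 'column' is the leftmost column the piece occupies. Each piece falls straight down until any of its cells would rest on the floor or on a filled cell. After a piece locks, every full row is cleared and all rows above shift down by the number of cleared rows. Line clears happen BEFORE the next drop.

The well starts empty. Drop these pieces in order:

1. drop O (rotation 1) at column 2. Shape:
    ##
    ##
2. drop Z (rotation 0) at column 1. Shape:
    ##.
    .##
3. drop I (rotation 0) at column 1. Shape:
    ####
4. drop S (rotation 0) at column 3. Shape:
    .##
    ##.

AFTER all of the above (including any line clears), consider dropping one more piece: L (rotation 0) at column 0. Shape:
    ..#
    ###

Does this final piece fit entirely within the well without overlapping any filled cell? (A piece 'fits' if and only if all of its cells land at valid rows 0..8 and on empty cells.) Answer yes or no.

Answer: yes

Derivation:
Drop 1: O rot1 at col 2 lands with bottom-row=0; cleared 0 line(s) (total 0); column heights now [0 0 2 2 0 0], max=2
Drop 2: Z rot0 at col 1 lands with bottom-row=2; cleared 0 line(s) (total 0); column heights now [0 4 4 3 0 0], max=4
Drop 3: I rot0 at col 1 lands with bottom-row=4; cleared 0 line(s) (total 0); column heights now [0 5 5 5 5 0], max=5
Drop 4: S rot0 at col 3 lands with bottom-row=5; cleared 0 line(s) (total 0); column heights now [0 5 5 6 7 7], max=7
Test piece L rot0 at col 0 (width 3): heights before test = [0 5 5 6 7 7]; fits = True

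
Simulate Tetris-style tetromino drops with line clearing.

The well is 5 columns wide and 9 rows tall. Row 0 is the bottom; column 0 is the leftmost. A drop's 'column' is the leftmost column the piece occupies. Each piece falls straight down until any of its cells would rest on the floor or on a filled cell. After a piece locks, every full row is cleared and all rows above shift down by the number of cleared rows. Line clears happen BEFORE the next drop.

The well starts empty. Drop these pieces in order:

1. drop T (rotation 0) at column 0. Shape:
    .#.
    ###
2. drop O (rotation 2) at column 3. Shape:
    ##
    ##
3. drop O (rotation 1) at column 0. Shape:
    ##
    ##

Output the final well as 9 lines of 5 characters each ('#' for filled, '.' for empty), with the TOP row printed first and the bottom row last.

Drop 1: T rot0 at col 0 lands with bottom-row=0; cleared 0 line(s) (total 0); column heights now [1 2 1 0 0], max=2
Drop 2: O rot2 at col 3 lands with bottom-row=0; cleared 1 line(s) (total 1); column heights now [0 1 0 1 1], max=1
Drop 3: O rot1 at col 0 lands with bottom-row=1; cleared 0 line(s) (total 1); column heights now [3 3 0 1 1], max=3

Answer: .....
.....
.....
.....
.....
.....
##...
##...
.#.##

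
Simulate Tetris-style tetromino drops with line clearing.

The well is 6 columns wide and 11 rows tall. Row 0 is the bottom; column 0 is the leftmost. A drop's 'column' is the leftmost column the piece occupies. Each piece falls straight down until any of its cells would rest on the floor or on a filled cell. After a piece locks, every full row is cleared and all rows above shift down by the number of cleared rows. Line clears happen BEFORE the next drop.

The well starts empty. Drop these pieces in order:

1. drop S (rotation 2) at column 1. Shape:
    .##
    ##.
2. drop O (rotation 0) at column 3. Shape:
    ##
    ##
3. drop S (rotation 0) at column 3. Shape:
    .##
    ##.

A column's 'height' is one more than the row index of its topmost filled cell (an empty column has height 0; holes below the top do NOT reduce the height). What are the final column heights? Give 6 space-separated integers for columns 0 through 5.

Drop 1: S rot2 at col 1 lands with bottom-row=0; cleared 0 line(s) (total 0); column heights now [0 1 2 2 0 0], max=2
Drop 2: O rot0 at col 3 lands with bottom-row=2; cleared 0 line(s) (total 0); column heights now [0 1 2 4 4 0], max=4
Drop 3: S rot0 at col 3 lands with bottom-row=4; cleared 0 line(s) (total 0); column heights now [0 1 2 5 6 6], max=6

Answer: 0 1 2 5 6 6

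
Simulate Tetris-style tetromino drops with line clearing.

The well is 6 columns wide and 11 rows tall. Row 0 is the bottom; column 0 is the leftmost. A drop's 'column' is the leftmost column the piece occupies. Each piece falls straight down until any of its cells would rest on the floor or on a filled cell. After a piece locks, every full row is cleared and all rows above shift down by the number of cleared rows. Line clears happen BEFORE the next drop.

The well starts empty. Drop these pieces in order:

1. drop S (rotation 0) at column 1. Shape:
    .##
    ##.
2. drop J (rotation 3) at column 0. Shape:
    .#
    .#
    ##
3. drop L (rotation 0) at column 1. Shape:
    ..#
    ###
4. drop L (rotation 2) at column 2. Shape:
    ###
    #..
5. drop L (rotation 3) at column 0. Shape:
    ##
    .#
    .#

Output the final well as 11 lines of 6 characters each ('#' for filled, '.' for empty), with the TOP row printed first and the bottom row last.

Answer: ......
......
......
##....
.####.
.###..
.###..
.#....
.#....
####..
.##...

Derivation:
Drop 1: S rot0 at col 1 lands with bottom-row=0; cleared 0 line(s) (total 0); column heights now [0 1 2 2 0 0], max=2
Drop 2: J rot3 at col 0 lands with bottom-row=1; cleared 0 line(s) (total 0); column heights now [2 4 2 2 0 0], max=4
Drop 3: L rot0 at col 1 lands with bottom-row=4; cleared 0 line(s) (total 0); column heights now [2 5 5 6 0 0], max=6
Drop 4: L rot2 at col 2 lands with bottom-row=5; cleared 0 line(s) (total 0); column heights now [2 5 7 7 7 0], max=7
Drop 5: L rot3 at col 0 lands with bottom-row=5; cleared 0 line(s) (total 0); column heights now [8 8 7 7 7 0], max=8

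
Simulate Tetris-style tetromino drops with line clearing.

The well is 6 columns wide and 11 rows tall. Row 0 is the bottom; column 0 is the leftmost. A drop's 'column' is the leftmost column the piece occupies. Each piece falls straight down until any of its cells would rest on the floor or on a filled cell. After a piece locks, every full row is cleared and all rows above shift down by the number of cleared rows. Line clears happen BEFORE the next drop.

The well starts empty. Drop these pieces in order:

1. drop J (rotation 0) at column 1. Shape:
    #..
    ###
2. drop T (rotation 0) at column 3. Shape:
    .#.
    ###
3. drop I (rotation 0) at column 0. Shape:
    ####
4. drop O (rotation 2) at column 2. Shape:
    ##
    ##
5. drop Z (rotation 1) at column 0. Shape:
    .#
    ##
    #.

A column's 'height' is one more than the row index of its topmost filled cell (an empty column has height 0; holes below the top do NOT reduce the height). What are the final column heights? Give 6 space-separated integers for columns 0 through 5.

Answer: 5 6 5 5 3 2

Derivation:
Drop 1: J rot0 at col 1 lands with bottom-row=0; cleared 0 line(s) (total 0); column heights now [0 2 1 1 0 0], max=2
Drop 2: T rot0 at col 3 lands with bottom-row=1; cleared 0 line(s) (total 0); column heights now [0 2 1 2 3 2], max=3
Drop 3: I rot0 at col 0 lands with bottom-row=2; cleared 0 line(s) (total 0); column heights now [3 3 3 3 3 2], max=3
Drop 4: O rot2 at col 2 lands with bottom-row=3; cleared 0 line(s) (total 0); column heights now [3 3 5 5 3 2], max=5
Drop 5: Z rot1 at col 0 lands with bottom-row=3; cleared 0 line(s) (total 0); column heights now [5 6 5 5 3 2], max=6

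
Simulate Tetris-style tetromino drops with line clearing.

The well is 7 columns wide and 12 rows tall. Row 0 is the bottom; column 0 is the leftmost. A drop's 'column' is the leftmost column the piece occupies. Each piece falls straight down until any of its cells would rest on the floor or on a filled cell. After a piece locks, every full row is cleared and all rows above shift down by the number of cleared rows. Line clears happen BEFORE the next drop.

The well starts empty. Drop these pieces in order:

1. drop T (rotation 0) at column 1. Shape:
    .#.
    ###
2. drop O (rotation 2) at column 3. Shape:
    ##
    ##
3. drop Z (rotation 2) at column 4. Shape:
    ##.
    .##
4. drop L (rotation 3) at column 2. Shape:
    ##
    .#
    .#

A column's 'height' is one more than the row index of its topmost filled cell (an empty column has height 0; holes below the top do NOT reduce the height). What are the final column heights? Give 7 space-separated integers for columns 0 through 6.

Answer: 0 1 6 6 4 4 3

Derivation:
Drop 1: T rot0 at col 1 lands with bottom-row=0; cleared 0 line(s) (total 0); column heights now [0 1 2 1 0 0 0], max=2
Drop 2: O rot2 at col 3 lands with bottom-row=1; cleared 0 line(s) (total 0); column heights now [0 1 2 3 3 0 0], max=3
Drop 3: Z rot2 at col 4 lands with bottom-row=2; cleared 0 line(s) (total 0); column heights now [0 1 2 3 4 4 3], max=4
Drop 4: L rot3 at col 2 lands with bottom-row=3; cleared 0 line(s) (total 0); column heights now [0 1 6 6 4 4 3], max=6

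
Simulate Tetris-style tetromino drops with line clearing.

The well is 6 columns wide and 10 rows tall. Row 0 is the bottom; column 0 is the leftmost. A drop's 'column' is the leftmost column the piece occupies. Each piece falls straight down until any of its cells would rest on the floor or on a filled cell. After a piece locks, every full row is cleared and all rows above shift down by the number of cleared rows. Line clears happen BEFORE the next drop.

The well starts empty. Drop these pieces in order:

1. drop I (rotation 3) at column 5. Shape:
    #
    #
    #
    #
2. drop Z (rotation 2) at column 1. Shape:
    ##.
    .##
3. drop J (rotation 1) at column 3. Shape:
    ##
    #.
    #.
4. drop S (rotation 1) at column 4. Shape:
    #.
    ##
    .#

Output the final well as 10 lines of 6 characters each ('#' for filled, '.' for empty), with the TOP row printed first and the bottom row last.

Drop 1: I rot3 at col 5 lands with bottom-row=0; cleared 0 line(s) (total 0); column heights now [0 0 0 0 0 4], max=4
Drop 2: Z rot2 at col 1 lands with bottom-row=0; cleared 0 line(s) (total 0); column heights now [0 2 2 1 0 4], max=4
Drop 3: J rot1 at col 3 lands with bottom-row=1; cleared 0 line(s) (total 0); column heights now [0 2 2 4 4 4], max=4
Drop 4: S rot1 at col 4 lands with bottom-row=4; cleared 0 line(s) (total 0); column heights now [0 2 2 4 7 6], max=7

Answer: ......
......
......
....#.
....##
.....#
...###
...#.#
.###.#
..##.#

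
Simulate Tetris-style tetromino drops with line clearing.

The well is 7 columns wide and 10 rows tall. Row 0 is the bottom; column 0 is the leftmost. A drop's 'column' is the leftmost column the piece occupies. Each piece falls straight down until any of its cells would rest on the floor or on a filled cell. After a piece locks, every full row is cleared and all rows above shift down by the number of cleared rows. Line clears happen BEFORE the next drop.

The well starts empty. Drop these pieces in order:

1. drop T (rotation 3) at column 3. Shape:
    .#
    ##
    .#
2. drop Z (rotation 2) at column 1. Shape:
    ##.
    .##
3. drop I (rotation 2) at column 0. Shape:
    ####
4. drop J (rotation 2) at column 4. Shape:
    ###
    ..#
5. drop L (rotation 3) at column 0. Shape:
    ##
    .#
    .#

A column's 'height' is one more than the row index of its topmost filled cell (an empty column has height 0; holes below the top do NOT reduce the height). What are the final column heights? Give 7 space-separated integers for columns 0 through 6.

Drop 1: T rot3 at col 3 lands with bottom-row=0; cleared 0 line(s) (total 0); column heights now [0 0 0 2 3 0 0], max=3
Drop 2: Z rot2 at col 1 lands with bottom-row=2; cleared 0 line(s) (total 0); column heights now [0 4 4 3 3 0 0], max=4
Drop 3: I rot2 at col 0 lands with bottom-row=4; cleared 0 line(s) (total 0); column heights now [5 5 5 5 3 0 0], max=5
Drop 4: J rot2 at col 4 lands with bottom-row=2; cleared 0 line(s) (total 0); column heights now [5 5 5 5 4 4 4], max=5
Drop 5: L rot3 at col 0 lands with bottom-row=5; cleared 0 line(s) (total 0); column heights now [8 8 5 5 4 4 4], max=8

Answer: 8 8 5 5 4 4 4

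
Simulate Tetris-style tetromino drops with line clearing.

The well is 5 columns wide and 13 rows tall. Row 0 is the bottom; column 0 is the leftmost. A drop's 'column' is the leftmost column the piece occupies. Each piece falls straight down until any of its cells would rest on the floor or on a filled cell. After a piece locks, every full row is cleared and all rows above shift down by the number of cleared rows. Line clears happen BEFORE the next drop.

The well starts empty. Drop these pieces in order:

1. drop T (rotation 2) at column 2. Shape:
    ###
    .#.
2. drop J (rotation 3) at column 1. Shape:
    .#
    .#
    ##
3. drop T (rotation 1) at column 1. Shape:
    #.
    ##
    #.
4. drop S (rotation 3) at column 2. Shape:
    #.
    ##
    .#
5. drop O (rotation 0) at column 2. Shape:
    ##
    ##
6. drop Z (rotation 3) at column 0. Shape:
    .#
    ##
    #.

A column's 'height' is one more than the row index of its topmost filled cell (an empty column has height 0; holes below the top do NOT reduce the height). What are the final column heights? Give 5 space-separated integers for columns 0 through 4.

Drop 1: T rot2 at col 2 lands with bottom-row=0; cleared 0 line(s) (total 0); column heights now [0 0 2 2 2], max=2
Drop 2: J rot3 at col 1 lands with bottom-row=2; cleared 0 line(s) (total 0); column heights now [0 3 5 2 2], max=5
Drop 3: T rot1 at col 1 lands with bottom-row=4; cleared 0 line(s) (total 0); column heights now [0 7 6 2 2], max=7
Drop 4: S rot3 at col 2 lands with bottom-row=5; cleared 0 line(s) (total 0); column heights now [0 7 8 7 2], max=8
Drop 5: O rot0 at col 2 lands with bottom-row=8; cleared 0 line(s) (total 0); column heights now [0 7 10 10 2], max=10
Drop 6: Z rot3 at col 0 lands with bottom-row=6; cleared 0 line(s) (total 0); column heights now [8 9 10 10 2], max=10

Answer: 8 9 10 10 2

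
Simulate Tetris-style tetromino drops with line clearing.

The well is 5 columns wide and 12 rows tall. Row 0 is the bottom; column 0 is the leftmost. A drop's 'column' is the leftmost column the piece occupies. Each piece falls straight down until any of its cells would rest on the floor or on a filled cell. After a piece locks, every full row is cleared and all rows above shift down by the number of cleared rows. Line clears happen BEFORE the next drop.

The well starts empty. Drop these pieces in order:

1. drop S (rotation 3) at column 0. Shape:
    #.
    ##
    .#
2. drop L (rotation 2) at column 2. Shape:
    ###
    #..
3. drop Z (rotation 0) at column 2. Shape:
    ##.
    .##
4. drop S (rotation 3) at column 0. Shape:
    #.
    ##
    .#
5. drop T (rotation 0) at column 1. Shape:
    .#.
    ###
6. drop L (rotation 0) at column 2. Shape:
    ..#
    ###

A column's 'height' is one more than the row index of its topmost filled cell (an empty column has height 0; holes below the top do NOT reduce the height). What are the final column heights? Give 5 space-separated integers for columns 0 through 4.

Drop 1: S rot3 at col 0 lands with bottom-row=0; cleared 0 line(s) (total 0); column heights now [3 2 0 0 0], max=3
Drop 2: L rot2 at col 2 lands with bottom-row=0; cleared 1 line(s) (total 1); column heights now [2 1 1 0 0], max=2
Drop 3: Z rot0 at col 2 lands with bottom-row=0; cleared 0 line(s) (total 1); column heights now [2 1 2 2 1], max=2
Drop 4: S rot3 at col 0 lands with bottom-row=1; cleared 0 line(s) (total 1); column heights now [4 3 2 2 1], max=4
Drop 5: T rot0 at col 1 lands with bottom-row=3; cleared 0 line(s) (total 1); column heights now [4 4 5 4 1], max=5
Drop 6: L rot0 at col 2 lands with bottom-row=5; cleared 0 line(s) (total 1); column heights now [4 4 6 6 7], max=7

Answer: 4 4 6 6 7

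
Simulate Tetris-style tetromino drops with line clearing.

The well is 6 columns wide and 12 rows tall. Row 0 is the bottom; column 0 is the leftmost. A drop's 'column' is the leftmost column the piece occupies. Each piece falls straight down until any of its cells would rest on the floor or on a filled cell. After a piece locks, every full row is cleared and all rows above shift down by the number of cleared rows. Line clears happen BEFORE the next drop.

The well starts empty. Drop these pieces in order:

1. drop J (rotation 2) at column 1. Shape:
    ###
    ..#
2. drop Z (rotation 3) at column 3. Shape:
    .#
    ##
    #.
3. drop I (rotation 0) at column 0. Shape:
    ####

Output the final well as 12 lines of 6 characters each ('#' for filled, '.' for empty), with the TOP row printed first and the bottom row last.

Drop 1: J rot2 at col 1 lands with bottom-row=0; cleared 0 line(s) (total 0); column heights now [0 2 2 2 0 0], max=2
Drop 2: Z rot3 at col 3 lands with bottom-row=2; cleared 0 line(s) (total 0); column heights now [0 2 2 4 5 0], max=5
Drop 3: I rot0 at col 0 lands with bottom-row=4; cleared 0 line(s) (total 0); column heights now [5 5 5 5 5 0], max=5

Answer: ......
......
......
......
......
......
......
#####.
...##.
...#..
.###..
...#..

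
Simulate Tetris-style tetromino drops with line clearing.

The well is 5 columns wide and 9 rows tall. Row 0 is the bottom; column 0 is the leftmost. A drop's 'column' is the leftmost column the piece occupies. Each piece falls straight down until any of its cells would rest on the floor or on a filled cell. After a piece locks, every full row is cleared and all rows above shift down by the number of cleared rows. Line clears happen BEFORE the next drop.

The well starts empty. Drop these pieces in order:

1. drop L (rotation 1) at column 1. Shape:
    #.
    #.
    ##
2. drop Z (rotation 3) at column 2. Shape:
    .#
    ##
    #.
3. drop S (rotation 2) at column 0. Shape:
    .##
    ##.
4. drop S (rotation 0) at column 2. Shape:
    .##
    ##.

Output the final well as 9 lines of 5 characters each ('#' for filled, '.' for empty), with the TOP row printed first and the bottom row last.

Drop 1: L rot1 at col 1 lands with bottom-row=0; cleared 0 line(s) (total 0); column heights now [0 3 1 0 0], max=3
Drop 2: Z rot3 at col 2 lands with bottom-row=1; cleared 0 line(s) (total 0); column heights now [0 3 3 4 0], max=4
Drop 3: S rot2 at col 0 lands with bottom-row=3; cleared 0 line(s) (total 0); column heights now [4 5 5 4 0], max=5
Drop 4: S rot0 at col 2 lands with bottom-row=5; cleared 0 line(s) (total 0); column heights now [4 5 6 7 7], max=7

Answer: .....
.....
...##
..##.
.##..
##.#.
.###.
.##..
.##..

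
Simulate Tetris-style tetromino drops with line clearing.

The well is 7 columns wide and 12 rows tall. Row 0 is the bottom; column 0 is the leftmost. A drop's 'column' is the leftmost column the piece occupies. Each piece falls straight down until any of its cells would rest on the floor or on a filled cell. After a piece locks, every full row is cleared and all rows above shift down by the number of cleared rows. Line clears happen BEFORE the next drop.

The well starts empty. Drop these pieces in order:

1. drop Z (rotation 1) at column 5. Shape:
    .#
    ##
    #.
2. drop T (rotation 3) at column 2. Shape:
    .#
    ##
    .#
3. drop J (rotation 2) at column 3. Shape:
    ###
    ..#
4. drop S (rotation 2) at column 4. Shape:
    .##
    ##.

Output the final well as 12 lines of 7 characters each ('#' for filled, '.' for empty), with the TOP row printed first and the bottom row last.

Answer: .......
.......
.......
.......
.......
.......
.....##
....##.
...###.
...#.##
..##.##
...#.#.

Derivation:
Drop 1: Z rot1 at col 5 lands with bottom-row=0; cleared 0 line(s) (total 0); column heights now [0 0 0 0 0 2 3], max=3
Drop 2: T rot3 at col 2 lands with bottom-row=0; cleared 0 line(s) (total 0); column heights now [0 0 2 3 0 2 3], max=3
Drop 3: J rot2 at col 3 lands with bottom-row=2; cleared 0 line(s) (total 0); column heights now [0 0 2 4 4 4 3], max=4
Drop 4: S rot2 at col 4 lands with bottom-row=4; cleared 0 line(s) (total 0); column heights now [0 0 2 4 5 6 6], max=6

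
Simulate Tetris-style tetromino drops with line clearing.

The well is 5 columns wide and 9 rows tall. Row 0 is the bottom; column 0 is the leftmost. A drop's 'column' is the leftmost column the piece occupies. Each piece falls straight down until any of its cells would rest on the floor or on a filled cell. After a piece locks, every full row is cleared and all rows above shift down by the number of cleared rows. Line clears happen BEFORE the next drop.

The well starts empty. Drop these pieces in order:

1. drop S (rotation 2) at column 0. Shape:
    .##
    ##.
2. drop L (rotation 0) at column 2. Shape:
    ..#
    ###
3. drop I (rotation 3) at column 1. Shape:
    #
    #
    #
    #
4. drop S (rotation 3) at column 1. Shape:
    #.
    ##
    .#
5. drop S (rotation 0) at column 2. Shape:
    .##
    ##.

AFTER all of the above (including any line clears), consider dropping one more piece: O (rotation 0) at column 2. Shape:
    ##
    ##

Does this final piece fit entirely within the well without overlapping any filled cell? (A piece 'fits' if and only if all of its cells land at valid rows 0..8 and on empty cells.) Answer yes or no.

Answer: no

Derivation:
Drop 1: S rot2 at col 0 lands with bottom-row=0; cleared 0 line(s) (total 0); column heights now [1 2 2 0 0], max=2
Drop 2: L rot0 at col 2 lands with bottom-row=2; cleared 0 line(s) (total 0); column heights now [1 2 3 3 4], max=4
Drop 3: I rot3 at col 1 lands with bottom-row=2; cleared 0 line(s) (total 0); column heights now [1 6 3 3 4], max=6
Drop 4: S rot3 at col 1 lands with bottom-row=5; cleared 0 line(s) (total 0); column heights now [1 8 7 3 4], max=8
Drop 5: S rot0 at col 2 lands with bottom-row=7; cleared 0 line(s) (total 0); column heights now [1 8 8 9 9], max=9
Test piece O rot0 at col 2 (width 2): heights before test = [1 8 8 9 9]; fits = False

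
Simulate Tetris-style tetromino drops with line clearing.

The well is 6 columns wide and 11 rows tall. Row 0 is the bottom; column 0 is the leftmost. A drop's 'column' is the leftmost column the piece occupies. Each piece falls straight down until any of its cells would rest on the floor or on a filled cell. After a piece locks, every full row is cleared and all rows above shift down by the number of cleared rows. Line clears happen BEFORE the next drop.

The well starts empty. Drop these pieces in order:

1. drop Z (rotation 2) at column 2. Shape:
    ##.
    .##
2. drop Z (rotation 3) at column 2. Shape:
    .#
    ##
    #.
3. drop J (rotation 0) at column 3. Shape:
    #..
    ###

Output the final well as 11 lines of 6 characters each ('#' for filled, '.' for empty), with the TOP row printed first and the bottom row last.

Answer: ......
......
......
......
...#..
...###
...#..
..##..
..#...
..##..
...##.

Derivation:
Drop 1: Z rot2 at col 2 lands with bottom-row=0; cleared 0 line(s) (total 0); column heights now [0 0 2 2 1 0], max=2
Drop 2: Z rot3 at col 2 lands with bottom-row=2; cleared 0 line(s) (total 0); column heights now [0 0 4 5 1 0], max=5
Drop 3: J rot0 at col 3 lands with bottom-row=5; cleared 0 line(s) (total 0); column heights now [0 0 4 7 6 6], max=7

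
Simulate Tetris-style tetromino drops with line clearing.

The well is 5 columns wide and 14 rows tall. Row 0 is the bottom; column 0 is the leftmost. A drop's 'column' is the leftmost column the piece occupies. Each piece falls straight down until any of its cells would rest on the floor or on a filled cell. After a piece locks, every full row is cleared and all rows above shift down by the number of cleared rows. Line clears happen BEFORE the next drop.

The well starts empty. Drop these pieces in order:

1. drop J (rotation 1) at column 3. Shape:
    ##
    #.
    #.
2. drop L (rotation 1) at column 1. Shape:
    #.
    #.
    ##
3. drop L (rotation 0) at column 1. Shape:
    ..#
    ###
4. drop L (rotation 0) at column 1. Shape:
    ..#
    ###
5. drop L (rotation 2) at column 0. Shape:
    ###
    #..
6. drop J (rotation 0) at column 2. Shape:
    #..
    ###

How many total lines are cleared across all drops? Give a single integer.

Answer: 0

Derivation:
Drop 1: J rot1 at col 3 lands with bottom-row=0; cleared 0 line(s) (total 0); column heights now [0 0 0 3 3], max=3
Drop 2: L rot1 at col 1 lands with bottom-row=0; cleared 0 line(s) (total 0); column heights now [0 3 1 3 3], max=3
Drop 3: L rot0 at col 1 lands with bottom-row=3; cleared 0 line(s) (total 0); column heights now [0 4 4 5 3], max=5
Drop 4: L rot0 at col 1 lands with bottom-row=5; cleared 0 line(s) (total 0); column heights now [0 6 6 7 3], max=7
Drop 5: L rot2 at col 0 lands with bottom-row=5; cleared 0 line(s) (total 0); column heights now [7 7 7 7 3], max=7
Drop 6: J rot0 at col 2 lands with bottom-row=7; cleared 0 line(s) (total 0); column heights now [7 7 9 8 8], max=9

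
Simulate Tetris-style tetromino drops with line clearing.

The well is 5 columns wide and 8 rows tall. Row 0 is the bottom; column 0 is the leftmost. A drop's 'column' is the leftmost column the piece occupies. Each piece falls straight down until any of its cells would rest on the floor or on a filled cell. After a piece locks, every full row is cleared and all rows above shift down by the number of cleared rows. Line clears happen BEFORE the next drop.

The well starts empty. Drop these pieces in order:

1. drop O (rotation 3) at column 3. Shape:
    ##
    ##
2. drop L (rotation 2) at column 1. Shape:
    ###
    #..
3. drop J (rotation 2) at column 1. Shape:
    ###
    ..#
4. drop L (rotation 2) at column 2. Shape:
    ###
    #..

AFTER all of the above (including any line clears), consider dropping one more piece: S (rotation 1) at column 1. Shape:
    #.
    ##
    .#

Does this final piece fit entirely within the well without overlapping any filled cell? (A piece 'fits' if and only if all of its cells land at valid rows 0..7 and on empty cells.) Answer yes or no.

Answer: no

Derivation:
Drop 1: O rot3 at col 3 lands with bottom-row=0; cleared 0 line(s) (total 0); column heights now [0 0 0 2 2], max=2
Drop 2: L rot2 at col 1 lands with bottom-row=1; cleared 0 line(s) (total 0); column heights now [0 3 3 3 2], max=3
Drop 3: J rot2 at col 1 lands with bottom-row=3; cleared 0 line(s) (total 0); column heights now [0 5 5 5 2], max=5
Drop 4: L rot2 at col 2 lands with bottom-row=5; cleared 0 line(s) (total 0); column heights now [0 5 7 7 7], max=7
Test piece S rot1 at col 1 (width 2): heights before test = [0 5 7 7 7]; fits = False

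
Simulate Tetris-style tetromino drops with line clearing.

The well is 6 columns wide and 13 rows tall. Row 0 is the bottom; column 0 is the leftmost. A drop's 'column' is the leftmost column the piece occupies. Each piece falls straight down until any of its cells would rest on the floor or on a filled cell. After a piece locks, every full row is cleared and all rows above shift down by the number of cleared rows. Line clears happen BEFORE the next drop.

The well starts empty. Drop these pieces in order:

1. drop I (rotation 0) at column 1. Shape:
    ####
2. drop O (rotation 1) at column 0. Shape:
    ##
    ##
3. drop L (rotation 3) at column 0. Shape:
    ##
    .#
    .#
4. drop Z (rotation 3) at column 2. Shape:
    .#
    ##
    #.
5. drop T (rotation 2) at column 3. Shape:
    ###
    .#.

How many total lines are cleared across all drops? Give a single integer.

Drop 1: I rot0 at col 1 lands with bottom-row=0; cleared 0 line(s) (total 0); column heights now [0 1 1 1 1 0], max=1
Drop 2: O rot1 at col 0 lands with bottom-row=1; cleared 0 line(s) (total 0); column heights now [3 3 1 1 1 0], max=3
Drop 3: L rot3 at col 0 lands with bottom-row=3; cleared 0 line(s) (total 0); column heights now [6 6 1 1 1 0], max=6
Drop 4: Z rot3 at col 2 lands with bottom-row=1; cleared 0 line(s) (total 0); column heights now [6 6 3 4 1 0], max=6
Drop 5: T rot2 at col 3 lands with bottom-row=3; cleared 0 line(s) (total 0); column heights now [6 6 3 5 5 5], max=6

Answer: 0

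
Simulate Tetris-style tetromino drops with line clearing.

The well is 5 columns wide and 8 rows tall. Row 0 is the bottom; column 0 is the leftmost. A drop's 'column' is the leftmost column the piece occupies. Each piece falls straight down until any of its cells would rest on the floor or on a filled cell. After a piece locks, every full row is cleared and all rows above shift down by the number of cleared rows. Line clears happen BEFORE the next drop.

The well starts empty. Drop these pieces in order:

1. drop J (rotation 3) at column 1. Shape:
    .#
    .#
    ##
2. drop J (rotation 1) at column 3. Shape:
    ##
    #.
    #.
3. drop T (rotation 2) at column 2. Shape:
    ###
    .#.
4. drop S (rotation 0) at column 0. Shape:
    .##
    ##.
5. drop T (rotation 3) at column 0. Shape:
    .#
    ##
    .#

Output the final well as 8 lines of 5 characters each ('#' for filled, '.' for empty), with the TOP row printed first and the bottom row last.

Drop 1: J rot3 at col 1 lands with bottom-row=0; cleared 0 line(s) (total 0); column heights now [0 1 3 0 0], max=3
Drop 2: J rot1 at col 3 lands with bottom-row=0; cleared 0 line(s) (total 0); column heights now [0 1 3 3 3], max=3
Drop 3: T rot2 at col 2 lands with bottom-row=3; cleared 0 line(s) (total 0); column heights now [0 1 5 5 5], max=5
Drop 4: S rot0 at col 0 lands with bottom-row=4; cleared 1 line(s) (total 1); column heights now [0 5 5 4 3], max=5
Drop 5: T rot3 at col 0 lands with bottom-row=5; cleared 0 line(s) (total 1); column heights now [7 8 5 4 3], max=8

Answer: .#...
##...
.#...
.##..
...#.
..###
..##.
.###.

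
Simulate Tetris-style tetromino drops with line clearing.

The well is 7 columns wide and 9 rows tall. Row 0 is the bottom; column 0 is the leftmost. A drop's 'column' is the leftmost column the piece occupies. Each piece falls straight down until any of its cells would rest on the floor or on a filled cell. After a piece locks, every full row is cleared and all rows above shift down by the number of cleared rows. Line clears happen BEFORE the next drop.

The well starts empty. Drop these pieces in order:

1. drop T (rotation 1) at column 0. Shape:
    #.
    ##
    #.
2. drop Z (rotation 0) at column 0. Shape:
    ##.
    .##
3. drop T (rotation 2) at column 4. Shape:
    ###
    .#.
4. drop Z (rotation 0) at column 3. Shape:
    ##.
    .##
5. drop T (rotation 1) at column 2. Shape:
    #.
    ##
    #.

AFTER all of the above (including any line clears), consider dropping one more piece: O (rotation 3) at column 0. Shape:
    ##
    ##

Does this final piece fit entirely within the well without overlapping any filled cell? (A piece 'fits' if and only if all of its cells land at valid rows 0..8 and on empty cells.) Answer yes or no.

Answer: yes

Derivation:
Drop 1: T rot1 at col 0 lands with bottom-row=0; cleared 0 line(s) (total 0); column heights now [3 2 0 0 0 0 0], max=3
Drop 2: Z rot0 at col 0 lands with bottom-row=2; cleared 0 line(s) (total 0); column heights now [4 4 3 0 0 0 0], max=4
Drop 3: T rot2 at col 4 lands with bottom-row=0; cleared 0 line(s) (total 0); column heights now [4 4 3 0 2 2 2], max=4
Drop 4: Z rot0 at col 3 lands with bottom-row=2; cleared 0 line(s) (total 0); column heights now [4 4 3 4 4 3 2], max=4
Drop 5: T rot1 at col 2 lands with bottom-row=3; cleared 0 line(s) (total 0); column heights now [4 4 6 5 4 3 2], max=6
Test piece O rot3 at col 0 (width 2): heights before test = [4 4 6 5 4 3 2]; fits = True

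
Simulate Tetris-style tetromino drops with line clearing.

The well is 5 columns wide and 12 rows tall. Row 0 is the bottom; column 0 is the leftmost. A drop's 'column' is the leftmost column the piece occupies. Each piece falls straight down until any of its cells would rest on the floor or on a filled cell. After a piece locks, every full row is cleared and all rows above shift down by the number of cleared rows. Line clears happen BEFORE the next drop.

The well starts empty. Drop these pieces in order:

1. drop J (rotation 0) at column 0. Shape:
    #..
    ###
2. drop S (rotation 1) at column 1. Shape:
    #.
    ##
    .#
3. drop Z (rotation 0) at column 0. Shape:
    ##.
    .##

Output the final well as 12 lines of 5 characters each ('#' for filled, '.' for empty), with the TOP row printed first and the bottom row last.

Drop 1: J rot0 at col 0 lands with bottom-row=0; cleared 0 line(s) (total 0); column heights now [2 1 1 0 0], max=2
Drop 2: S rot1 at col 1 lands with bottom-row=1; cleared 0 line(s) (total 0); column heights now [2 4 3 0 0], max=4
Drop 3: Z rot0 at col 0 lands with bottom-row=4; cleared 0 line(s) (total 0); column heights now [6 6 5 0 0], max=6

Answer: .....
.....
.....
.....
.....
.....
##...
.##..
.#...
.##..
#.#..
###..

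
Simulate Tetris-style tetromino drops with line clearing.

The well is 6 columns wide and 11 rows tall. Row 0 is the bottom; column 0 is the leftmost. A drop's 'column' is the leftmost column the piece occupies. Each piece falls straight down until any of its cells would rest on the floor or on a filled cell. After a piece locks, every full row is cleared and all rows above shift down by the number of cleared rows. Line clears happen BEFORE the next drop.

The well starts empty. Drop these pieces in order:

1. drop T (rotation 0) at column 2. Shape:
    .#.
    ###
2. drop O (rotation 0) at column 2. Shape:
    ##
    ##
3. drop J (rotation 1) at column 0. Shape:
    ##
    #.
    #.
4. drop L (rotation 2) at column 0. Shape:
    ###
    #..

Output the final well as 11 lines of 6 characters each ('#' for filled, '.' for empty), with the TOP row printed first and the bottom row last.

Answer: ......
......
......
......
......
......
###...
#.##..
####..
#..#..
#.###.

Derivation:
Drop 1: T rot0 at col 2 lands with bottom-row=0; cleared 0 line(s) (total 0); column heights now [0 0 1 2 1 0], max=2
Drop 2: O rot0 at col 2 lands with bottom-row=2; cleared 0 line(s) (total 0); column heights now [0 0 4 4 1 0], max=4
Drop 3: J rot1 at col 0 lands with bottom-row=0; cleared 0 line(s) (total 0); column heights now [3 3 4 4 1 0], max=4
Drop 4: L rot2 at col 0 lands with bottom-row=3; cleared 0 line(s) (total 0); column heights now [5 5 5 4 1 0], max=5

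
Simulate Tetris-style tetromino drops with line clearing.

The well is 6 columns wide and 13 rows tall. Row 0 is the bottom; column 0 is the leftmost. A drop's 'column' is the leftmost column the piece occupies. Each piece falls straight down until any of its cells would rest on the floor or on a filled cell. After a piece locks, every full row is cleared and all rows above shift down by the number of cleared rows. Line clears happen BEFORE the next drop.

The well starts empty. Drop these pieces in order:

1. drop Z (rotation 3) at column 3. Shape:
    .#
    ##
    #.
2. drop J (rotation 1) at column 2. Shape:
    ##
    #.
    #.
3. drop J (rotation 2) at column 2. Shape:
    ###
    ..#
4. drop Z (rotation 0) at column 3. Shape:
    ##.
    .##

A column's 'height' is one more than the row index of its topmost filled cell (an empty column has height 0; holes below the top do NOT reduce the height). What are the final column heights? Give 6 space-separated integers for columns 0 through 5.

Answer: 0 0 5 7 7 6

Derivation:
Drop 1: Z rot3 at col 3 lands with bottom-row=0; cleared 0 line(s) (total 0); column heights now [0 0 0 2 3 0], max=3
Drop 2: J rot1 at col 2 lands with bottom-row=0; cleared 0 line(s) (total 0); column heights now [0 0 3 3 3 0], max=3
Drop 3: J rot2 at col 2 lands with bottom-row=3; cleared 0 line(s) (total 0); column heights now [0 0 5 5 5 0], max=5
Drop 4: Z rot0 at col 3 lands with bottom-row=5; cleared 0 line(s) (total 0); column heights now [0 0 5 7 7 6], max=7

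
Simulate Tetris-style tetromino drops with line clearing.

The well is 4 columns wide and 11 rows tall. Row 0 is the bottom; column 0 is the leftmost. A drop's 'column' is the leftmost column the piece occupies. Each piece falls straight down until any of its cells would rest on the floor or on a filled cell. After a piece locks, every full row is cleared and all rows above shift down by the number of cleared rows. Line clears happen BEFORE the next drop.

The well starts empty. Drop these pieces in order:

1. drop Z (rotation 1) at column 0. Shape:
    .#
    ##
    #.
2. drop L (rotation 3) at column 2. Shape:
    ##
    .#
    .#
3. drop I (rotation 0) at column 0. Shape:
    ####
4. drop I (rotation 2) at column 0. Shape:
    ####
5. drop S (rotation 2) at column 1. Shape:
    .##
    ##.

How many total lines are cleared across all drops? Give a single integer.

Answer: 2

Derivation:
Drop 1: Z rot1 at col 0 lands with bottom-row=0; cleared 0 line(s) (total 0); column heights now [2 3 0 0], max=3
Drop 2: L rot3 at col 2 lands with bottom-row=0; cleared 0 line(s) (total 0); column heights now [2 3 3 3], max=3
Drop 3: I rot0 at col 0 lands with bottom-row=3; cleared 1 line(s) (total 1); column heights now [2 3 3 3], max=3
Drop 4: I rot2 at col 0 lands with bottom-row=3; cleared 1 line(s) (total 2); column heights now [2 3 3 3], max=3
Drop 5: S rot2 at col 1 lands with bottom-row=3; cleared 0 line(s) (total 2); column heights now [2 4 5 5], max=5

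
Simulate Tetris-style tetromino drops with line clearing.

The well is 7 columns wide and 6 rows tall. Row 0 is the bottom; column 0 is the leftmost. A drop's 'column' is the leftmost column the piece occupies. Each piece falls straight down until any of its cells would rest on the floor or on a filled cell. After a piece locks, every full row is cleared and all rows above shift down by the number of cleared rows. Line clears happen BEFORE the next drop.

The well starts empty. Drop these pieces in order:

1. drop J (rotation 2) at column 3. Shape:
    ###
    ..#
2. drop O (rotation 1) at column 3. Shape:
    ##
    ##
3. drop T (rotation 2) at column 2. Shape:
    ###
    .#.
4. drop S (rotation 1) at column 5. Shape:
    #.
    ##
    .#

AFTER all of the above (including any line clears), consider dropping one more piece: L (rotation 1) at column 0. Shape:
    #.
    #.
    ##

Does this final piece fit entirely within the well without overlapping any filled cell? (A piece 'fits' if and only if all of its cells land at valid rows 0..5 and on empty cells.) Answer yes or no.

Drop 1: J rot2 at col 3 lands with bottom-row=0; cleared 0 line(s) (total 0); column heights now [0 0 0 2 2 2 0], max=2
Drop 2: O rot1 at col 3 lands with bottom-row=2; cleared 0 line(s) (total 0); column heights now [0 0 0 4 4 2 0], max=4
Drop 3: T rot2 at col 2 lands with bottom-row=4; cleared 0 line(s) (total 0); column heights now [0 0 6 6 6 2 0], max=6
Drop 4: S rot1 at col 5 lands with bottom-row=1; cleared 0 line(s) (total 0); column heights now [0 0 6 6 6 4 3], max=6
Test piece L rot1 at col 0 (width 2): heights before test = [0 0 6 6 6 4 3]; fits = True

Answer: yes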